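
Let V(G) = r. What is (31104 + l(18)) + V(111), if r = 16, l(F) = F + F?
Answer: 31156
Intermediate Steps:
l(F) = 2*F
V(G) = 16
(31104 + l(18)) + V(111) = (31104 + 2*18) + 16 = (31104 + 36) + 16 = 31140 + 16 = 31156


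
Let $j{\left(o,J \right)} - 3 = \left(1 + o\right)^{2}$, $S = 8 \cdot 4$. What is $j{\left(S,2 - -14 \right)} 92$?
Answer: $100464$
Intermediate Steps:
$S = 32$
$j{\left(o,J \right)} = 3 + \left(1 + o\right)^{2}$
$j{\left(S,2 - -14 \right)} 92 = \left(3 + \left(1 + 32\right)^{2}\right) 92 = \left(3 + 33^{2}\right) 92 = \left(3 + 1089\right) 92 = 1092 \cdot 92 = 100464$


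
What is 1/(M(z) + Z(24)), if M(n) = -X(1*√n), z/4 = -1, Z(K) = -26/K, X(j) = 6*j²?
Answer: 12/275 ≈ 0.043636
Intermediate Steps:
z = -4 (z = 4*(-1) = -4)
M(n) = -6*n (M(n) = -6*(1*√n)² = -6*(√n)² = -6*n)
1/(M(z) + Z(24)) = 1/(-6*(-4) - 26/24) = 1/(24 - 26*1/24) = 1/(24 - 13/12) = 1/(275/12) = 12/275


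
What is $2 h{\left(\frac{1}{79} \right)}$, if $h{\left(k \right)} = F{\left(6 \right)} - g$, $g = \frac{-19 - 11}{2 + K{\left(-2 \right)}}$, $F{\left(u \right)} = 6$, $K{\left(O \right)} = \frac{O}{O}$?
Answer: $32$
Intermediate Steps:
$K{\left(O \right)} = 1$
$g = -10$ ($g = \frac{-19 - 11}{2 + 1} = - \frac{30}{3} = \left(-30\right) \frac{1}{3} = -10$)
$h{\left(k \right)} = 16$ ($h{\left(k \right)} = 6 - -10 = 6 + 10 = 16$)
$2 h{\left(\frac{1}{79} \right)} = 2 \cdot 16 = 32$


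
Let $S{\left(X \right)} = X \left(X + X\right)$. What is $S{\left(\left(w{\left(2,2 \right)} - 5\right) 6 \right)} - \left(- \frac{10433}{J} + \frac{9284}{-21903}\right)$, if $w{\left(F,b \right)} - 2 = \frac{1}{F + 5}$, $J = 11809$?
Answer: $\frac{3109438595}{5278623} \approx 589.06$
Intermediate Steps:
$w{\left(F,b \right)} = 2 + \frac{1}{5 + F}$ ($w{\left(F,b \right)} = 2 + \frac{1}{F + 5} = 2 + \frac{1}{5 + F}$)
$S{\left(X \right)} = 2 X^{2}$ ($S{\left(X \right)} = X 2 X = 2 X^{2}$)
$S{\left(\left(w{\left(2,2 \right)} - 5\right) 6 \right)} - \left(- \frac{10433}{J} + \frac{9284}{-21903}\right) = 2 \left(\left(\frac{11 + 2 \cdot 2}{5 + 2} - 5\right) 6\right)^{2} - \left(- \frac{10433}{11809} + \frac{9284}{-21903}\right) = 2 \left(\left(\frac{11 + 4}{7} - 5\right) 6\right)^{2} - \left(\left(-10433\right) \frac{1}{11809} + 9284 \left(- \frac{1}{21903}\right)\right) = 2 \left(\left(\frac{1}{7} \cdot 15 - 5\right) 6\right)^{2} - \left(- \frac{10433}{11809} - \frac{9284}{21903}\right) = 2 \left(\left(\frac{15}{7} - 5\right) 6\right)^{2} - - \frac{6900995}{5278623} = 2 \left(\left(- \frac{20}{7}\right) 6\right)^{2} + \frac{6900995}{5278623} = 2 \left(- \frac{120}{7}\right)^{2} + \frac{6900995}{5278623} = 2 \cdot \frac{14400}{49} + \frac{6900995}{5278623} = \frac{28800}{49} + \frac{6900995}{5278623} = \frac{3109438595}{5278623}$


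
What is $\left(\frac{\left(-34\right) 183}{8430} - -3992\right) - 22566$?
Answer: $- \frac{26097507}{1405} \approx -18575.0$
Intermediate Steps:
$\left(\frac{\left(-34\right) 183}{8430} - -3992\right) - 22566 = \left(\left(-6222\right) \frac{1}{8430} + 3992\right) - 22566 = \left(- \frac{1037}{1405} + 3992\right) - 22566 = \frac{5607723}{1405} - 22566 = - \frac{26097507}{1405}$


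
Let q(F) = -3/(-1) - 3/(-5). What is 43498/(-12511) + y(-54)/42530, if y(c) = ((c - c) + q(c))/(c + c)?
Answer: -55499110711/15962784900 ≈ -3.4768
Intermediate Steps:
q(F) = 18/5 (q(F) = -3*(-1) - 3*(-⅕) = 3 + ⅗ = 18/5)
y(c) = 9/(5*c) (y(c) = ((c - c) + 18/5)/(c + c) = (0 + 18/5)/((2*c)) = 18*(1/(2*c))/5 = 9/(5*c))
43498/(-12511) + y(-54)/42530 = 43498/(-12511) + ((9/5)/(-54))/42530 = 43498*(-1/12511) + ((9/5)*(-1/54))*(1/42530) = -43498/12511 - 1/30*1/42530 = -43498/12511 - 1/1275900 = -55499110711/15962784900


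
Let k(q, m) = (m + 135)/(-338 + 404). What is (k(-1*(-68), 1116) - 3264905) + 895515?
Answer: -52126163/22 ≈ -2.3694e+6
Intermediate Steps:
k(q, m) = 45/22 + m/66 (k(q, m) = (135 + m)/66 = (135 + m)*(1/66) = 45/22 + m/66)
(k(-1*(-68), 1116) - 3264905) + 895515 = ((45/22 + (1/66)*1116) - 3264905) + 895515 = ((45/22 + 186/11) - 3264905) + 895515 = (417/22 - 3264905) + 895515 = -71827493/22 + 895515 = -52126163/22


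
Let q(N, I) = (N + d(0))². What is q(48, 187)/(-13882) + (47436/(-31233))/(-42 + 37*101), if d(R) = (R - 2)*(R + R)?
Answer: -44425630132/267010864945 ≈ -0.16638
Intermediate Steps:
d(R) = 2*R*(-2 + R) (d(R) = (-2 + R)*(2*R) = 2*R*(-2 + R))
q(N, I) = N² (q(N, I) = (N + 2*0*(-2 + 0))² = (N + 2*0*(-2))² = (N + 0)² = N²)
q(48, 187)/(-13882) + (47436/(-31233))/(-42 + 37*101) = 48²/(-13882) + (47436/(-31233))/(-42 + 37*101) = 2304*(-1/13882) + (47436*(-1/31233))/(-42 + 3737) = -1152/6941 - 15812/10411/3695 = -1152/6941 - 15812/10411*1/3695 = -1152/6941 - 15812/38468645 = -44425630132/267010864945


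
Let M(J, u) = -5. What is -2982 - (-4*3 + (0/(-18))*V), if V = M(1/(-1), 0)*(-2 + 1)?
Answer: -2970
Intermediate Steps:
V = 5 (V = -5*(-2 + 1) = -5*(-1) = 5)
-2982 - (-4*3 + (0/(-18))*V) = -2982 - (-4*3 + (0/(-18))*5) = -2982 - (-12 + (0*(-1/18))*5) = -2982 - (-12 + 0*5) = -2982 - (-12 + 0) = -2982 - 1*(-12) = -2982 + 12 = -2970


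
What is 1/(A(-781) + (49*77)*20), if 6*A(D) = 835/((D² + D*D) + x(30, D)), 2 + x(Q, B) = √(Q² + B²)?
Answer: 808559199109045008/61013877257007809969525 + 1002*√610861/61013877257007809969525 ≈ 1.3252e-5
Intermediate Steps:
x(Q, B) = -2 + √(B² + Q²) (x(Q, B) = -2 + √(Q² + B²) = -2 + √(B² + Q²))
A(D) = 835/(6*(-2 + √(900 + D²) + 2*D²)) (A(D) = (835/((D² + D*D) + (-2 + √(D² + 30²))))/6 = (835/((D² + D²) + (-2 + √(D² + 900))))/6 = (835/(2*D² + (-2 + √(900 + D²))))/6 = (835/(-2 + √(900 + D²) + 2*D²))/6 = 835/(6*(-2 + √(900 + D²) + 2*D²)))
1/(A(-781) + (49*77)*20) = 1/(835/(6*(-2 + √(900 + (-781)²) + 2*(-781)²)) + (49*77)*20) = 1/(835/(6*(-2 + √(900 + 609961) + 2*609961)) + 3773*20) = 1/(835/(6*(-2 + √610861 + 1219922)) + 75460) = 1/(835/(6*(1219920 + √610861)) + 75460) = 1/(75460 + 835/(6*(1219920 + √610861)))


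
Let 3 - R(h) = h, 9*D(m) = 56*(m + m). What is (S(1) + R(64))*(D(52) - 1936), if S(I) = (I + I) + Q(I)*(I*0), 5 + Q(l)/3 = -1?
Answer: 684400/9 ≈ 76045.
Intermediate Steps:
Q(l) = -18 (Q(l) = -15 + 3*(-1) = -15 - 3 = -18)
D(m) = 112*m/9 (D(m) = (56*(m + m))/9 = (56*(2*m))/9 = (112*m)/9 = 112*m/9)
S(I) = 2*I (S(I) = (I + I) - 18*I*0 = 2*I - 18*0 = 2*I + 0 = 2*I)
R(h) = 3 - h
(S(1) + R(64))*(D(52) - 1936) = (2*1 + (3 - 1*64))*((112/9)*52 - 1936) = (2 + (3 - 64))*(5824/9 - 1936) = (2 - 61)*(-11600/9) = -59*(-11600/9) = 684400/9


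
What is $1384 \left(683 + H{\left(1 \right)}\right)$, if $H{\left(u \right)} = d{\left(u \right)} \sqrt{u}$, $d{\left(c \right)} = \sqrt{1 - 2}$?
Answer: $945272 + 1384 i \approx 9.4527 \cdot 10^{5} + 1384.0 i$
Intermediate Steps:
$d{\left(c \right)} = i$ ($d{\left(c \right)} = \sqrt{-1} = i$)
$H{\left(u \right)} = i \sqrt{u}$
$1384 \left(683 + H{\left(1 \right)}\right) = 1384 \left(683 + i \sqrt{1}\right) = 1384 \left(683 + i 1\right) = 1384 \left(683 + i\right) = 945272 + 1384 i$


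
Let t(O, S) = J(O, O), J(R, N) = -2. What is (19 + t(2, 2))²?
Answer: 289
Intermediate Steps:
t(O, S) = -2
(19 + t(2, 2))² = (19 - 2)² = 17² = 289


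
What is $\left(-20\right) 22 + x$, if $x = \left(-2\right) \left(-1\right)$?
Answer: $-438$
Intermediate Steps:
$x = 2$
$\left(-20\right) 22 + x = \left(-20\right) 22 + 2 = -440 + 2 = -438$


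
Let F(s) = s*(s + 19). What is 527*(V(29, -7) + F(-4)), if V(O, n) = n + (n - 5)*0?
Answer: -35309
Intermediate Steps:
V(O, n) = n (V(O, n) = n + (-5 + n)*0 = n + 0 = n)
F(s) = s*(19 + s)
527*(V(29, -7) + F(-4)) = 527*(-7 - 4*(19 - 4)) = 527*(-7 - 4*15) = 527*(-7 - 60) = 527*(-67) = -35309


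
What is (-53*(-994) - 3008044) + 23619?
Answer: -2931743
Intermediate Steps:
(-53*(-994) - 3008044) + 23619 = (52682 - 3008044) + 23619 = -2955362 + 23619 = -2931743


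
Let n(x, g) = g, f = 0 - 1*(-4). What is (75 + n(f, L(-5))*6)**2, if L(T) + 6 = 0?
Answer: 1521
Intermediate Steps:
L(T) = -6 (L(T) = -6 + 0 = -6)
f = 4 (f = 0 + 4 = 4)
(75 + n(f, L(-5))*6)**2 = (75 - 6*6)**2 = (75 - 36)**2 = 39**2 = 1521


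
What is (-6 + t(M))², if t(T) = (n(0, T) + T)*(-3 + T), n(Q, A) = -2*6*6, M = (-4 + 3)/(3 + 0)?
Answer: 4477456/81 ≈ 55277.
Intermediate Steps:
M = -⅓ (M = -1/3 = -1*⅓ = -⅓ ≈ -0.33333)
n(Q, A) = -72 (n(Q, A) = -12*6 = -72)
t(T) = (-72 + T)*(-3 + T)
(-6 + t(M))² = (-6 + (216 + (-⅓)² - 75*(-⅓)))² = (-6 + (216 + ⅑ + 25))² = (-6 + 2170/9)² = (2116/9)² = 4477456/81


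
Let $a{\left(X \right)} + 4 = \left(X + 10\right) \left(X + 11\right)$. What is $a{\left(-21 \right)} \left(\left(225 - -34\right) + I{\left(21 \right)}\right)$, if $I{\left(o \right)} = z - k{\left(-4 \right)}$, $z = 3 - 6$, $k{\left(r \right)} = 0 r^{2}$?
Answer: $27136$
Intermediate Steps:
$k{\left(r \right)} = 0$
$z = -3$ ($z = 3 - 6 = -3$)
$I{\left(o \right)} = -3$ ($I{\left(o \right)} = -3 - 0 = -3 + 0 = -3$)
$a{\left(X \right)} = -4 + \left(10 + X\right) \left(11 + X\right)$ ($a{\left(X \right)} = -4 + \left(X + 10\right) \left(X + 11\right) = -4 + \left(10 + X\right) \left(11 + X\right)$)
$a{\left(-21 \right)} \left(\left(225 - -34\right) + I{\left(21 \right)}\right) = \left(106 + \left(-21\right)^{2} + 21 \left(-21\right)\right) \left(\left(225 - -34\right) - 3\right) = \left(106 + 441 - 441\right) \left(\left(225 + 34\right) - 3\right) = 106 \left(259 - 3\right) = 106 \cdot 256 = 27136$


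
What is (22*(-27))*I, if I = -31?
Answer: 18414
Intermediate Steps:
(22*(-27))*I = (22*(-27))*(-31) = -594*(-31) = 18414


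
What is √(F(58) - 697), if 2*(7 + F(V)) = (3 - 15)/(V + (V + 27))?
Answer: I*√14396954/143 ≈ 26.534*I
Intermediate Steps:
F(V) = -7 - 6/(27 + 2*V) (F(V) = -7 + ((3 - 15)/(V + (V + 27)))/2 = -7 + (-12/(V + (27 + V)))/2 = -7 + (-12/(27 + 2*V))/2 = -7 - 6/(27 + 2*V))
√(F(58) - 697) = √((-195 - 14*58)/(27 + 2*58) - 697) = √((-195 - 812)/(27 + 116) - 697) = √(-1007/143 - 697) = √(-100678/143) = I*√14396954/143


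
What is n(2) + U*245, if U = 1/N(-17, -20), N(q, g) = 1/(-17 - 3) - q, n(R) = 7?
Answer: 7273/339 ≈ 21.454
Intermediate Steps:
N(q, g) = -1/20 - q (N(q, g) = 1/(-20) - q = -1/20 - q)
U = 20/339 (U = 1/(-1/20 - 1*(-17)) = 1/(-1/20 + 17) = 1/(339/20) = 20/339 ≈ 0.058997)
n(2) + U*245 = 7 + (20/339)*245 = 7 + 4900/339 = 7273/339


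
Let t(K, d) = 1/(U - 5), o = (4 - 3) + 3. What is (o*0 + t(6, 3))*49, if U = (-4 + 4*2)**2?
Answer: 49/11 ≈ 4.4545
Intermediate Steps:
U = 16 (U = (-4 + 8)**2 = 4**2 = 16)
o = 4 (o = 1 + 3 = 4)
t(K, d) = 1/11 (t(K, d) = 1/(16 - 5) = 1/11)
(o*0 + t(6, 3))*49 = (4*0 + 1/11)*49 = (0 + 1/11)*49 = (1/11)*49 = 49/11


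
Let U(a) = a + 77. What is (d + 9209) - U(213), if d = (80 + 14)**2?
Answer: 17755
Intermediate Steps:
d = 8836 (d = 94**2 = 8836)
U(a) = 77 + a
(d + 9209) - U(213) = (8836 + 9209) - (77 + 213) = 18045 - 1*290 = 18045 - 290 = 17755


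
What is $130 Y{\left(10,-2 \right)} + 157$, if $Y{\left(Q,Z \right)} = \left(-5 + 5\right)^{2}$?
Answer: $157$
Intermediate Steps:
$Y{\left(Q,Z \right)} = 0$ ($Y{\left(Q,Z \right)} = 0^{2} = 0$)
$130 Y{\left(10,-2 \right)} + 157 = 130 \cdot 0 + 157 = 0 + 157 = 157$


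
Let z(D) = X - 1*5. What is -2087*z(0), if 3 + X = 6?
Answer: 4174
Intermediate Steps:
X = 3 (X = -3 + 6 = 3)
z(D) = -2 (z(D) = 3 - 1*5 = 3 - 5 = -2)
-2087*z(0) = -2087*(-2) = 4174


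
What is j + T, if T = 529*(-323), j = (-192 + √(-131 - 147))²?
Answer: -170867 + (192 - I*√278)² ≈ -1.3428e+5 - 6402.6*I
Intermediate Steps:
j = (-192 + I*√278)² (j = (-192 + √(-278))² = (-192 + I*√278)² ≈ 36586.0 - 6402.6*I)
T = -170867
j + T = (192 - I*√278)² - 170867 = -170867 + (192 - I*√278)²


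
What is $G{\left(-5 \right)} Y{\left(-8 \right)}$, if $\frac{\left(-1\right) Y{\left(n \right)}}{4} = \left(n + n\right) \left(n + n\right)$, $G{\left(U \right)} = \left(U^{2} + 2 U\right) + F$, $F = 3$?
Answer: $-18432$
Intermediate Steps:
$G{\left(U \right)} = 3 + U^{2} + 2 U$ ($G{\left(U \right)} = \left(U^{2} + 2 U\right) + 3 = 3 + U^{2} + 2 U$)
$Y{\left(n \right)} = - 16 n^{2}$ ($Y{\left(n \right)} = - 4 \left(n + n\right) \left(n + n\right) = - 4 \cdot 2 n 2 n = - 4 \cdot 4 n^{2} = - 16 n^{2}$)
$G{\left(-5 \right)} Y{\left(-8 \right)} = \left(3 + \left(-5\right)^{2} + 2 \left(-5\right)\right) \left(- 16 \left(-8\right)^{2}\right) = \left(3 + 25 - 10\right) \left(\left(-16\right) 64\right) = 18 \left(-1024\right) = -18432$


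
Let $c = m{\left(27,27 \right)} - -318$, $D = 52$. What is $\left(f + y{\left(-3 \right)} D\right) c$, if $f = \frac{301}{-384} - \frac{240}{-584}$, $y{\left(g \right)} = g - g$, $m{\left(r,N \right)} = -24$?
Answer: $- \frac{512197}{4672} \approx -109.63$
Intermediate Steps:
$y{\left(g \right)} = 0$
$f = - \frac{10453}{28032}$ ($f = 301 \left(- \frac{1}{384}\right) - - \frac{30}{73} = - \frac{301}{384} + \frac{30}{73} = - \frac{10453}{28032} \approx -0.3729$)
$c = 294$ ($c = -24 - -318 = -24 + 318 = 294$)
$\left(f + y{\left(-3 \right)} D\right) c = \left(- \frac{10453}{28032} + 0 \cdot 52\right) 294 = \left(- \frac{10453}{28032} + 0\right) 294 = \left(- \frac{10453}{28032}\right) 294 = - \frac{512197}{4672}$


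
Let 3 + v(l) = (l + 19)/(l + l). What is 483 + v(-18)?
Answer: 17279/36 ≈ 479.97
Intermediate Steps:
v(l) = -3 + (19 + l)/(2*l) (v(l) = -3 + (l + 19)/(l + l) = -3 + (19 + l)/((2*l)) = -3 + (19 + l)*(1/(2*l)) = -3 + (19 + l)/(2*l))
483 + v(-18) = 483 + (½)*(19 - 5*(-18))/(-18) = 483 + (½)*(-1/18)*(19 + 90) = 483 + (½)*(-1/18)*109 = 483 - 109/36 = 17279/36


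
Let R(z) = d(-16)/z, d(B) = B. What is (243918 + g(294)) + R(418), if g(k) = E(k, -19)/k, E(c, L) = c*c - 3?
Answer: 5001949191/20482 ≈ 2.4421e+5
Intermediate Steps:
E(c, L) = -3 + c² (E(c, L) = c² - 3 = -3 + c²)
g(k) = (-3 + k²)/k
R(z) = -16/z
(243918 + g(294)) + R(418) = (243918 + (294 - 3/294)) - 16/418 = (243918 + (294 - 3*1/294)) - 16*1/418 = (243918 + (294 - 1/98)) - 8/209 = (243918 + 28811/98) - 8/209 = 23932775/98 - 8/209 = 5001949191/20482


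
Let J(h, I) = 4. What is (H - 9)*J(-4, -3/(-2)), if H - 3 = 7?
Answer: 4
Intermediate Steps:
H = 10 (H = 3 + 7 = 10)
(H - 9)*J(-4, -3/(-2)) = (10 - 9)*4 = 1*4 = 4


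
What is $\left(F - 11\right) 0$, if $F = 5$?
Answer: $0$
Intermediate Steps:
$\left(F - 11\right) 0 = \left(5 - 11\right) 0 = \left(-6\right) 0 = 0$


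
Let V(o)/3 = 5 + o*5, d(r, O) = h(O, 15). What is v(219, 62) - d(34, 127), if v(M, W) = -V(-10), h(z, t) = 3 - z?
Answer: 259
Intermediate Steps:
d(r, O) = 3 - O
V(o) = 15 + 15*o (V(o) = 3*(5 + o*5) = 3*(5 + 5*o) = 15 + 15*o)
v(M, W) = 135 (v(M, W) = -(15 + 15*(-10)) = -(15 - 150) = -1*(-135) = 135)
v(219, 62) - d(34, 127) = 135 - (3 - 1*127) = 135 - (3 - 127) = 135 - 1*(-124) = 135 + 124 = 259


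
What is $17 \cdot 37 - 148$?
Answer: $481$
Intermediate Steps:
$17 \cdot 37 - 148 = 629 - 148 = 481$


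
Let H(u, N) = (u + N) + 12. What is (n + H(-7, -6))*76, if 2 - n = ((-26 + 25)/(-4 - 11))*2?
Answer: 988/15 ≈ 65.867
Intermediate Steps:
n = 28/15 (n = 2 - (-26 + 25)/(-4 - 11)*2 = 2 - (-1/(-15))*2 = 2 - (-1*(-1/15))*2 = 2 - 2/15 = 28/15 ≈ 1.8667)
H(u, N) = 12 + N + u (H(u, N) = (N + u) + 12 = 12 + N + u)
(n + H(-7, -6))*76 = (28/15 + (12 - 6 - 7))*76 = (28/15 - 1)*76 = (13/15)*76 = 988/15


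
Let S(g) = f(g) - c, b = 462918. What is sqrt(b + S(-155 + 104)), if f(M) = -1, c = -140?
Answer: sqrt(463057) ≈ 680.48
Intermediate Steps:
S(g) = 139 (S(g) = -1 - 1*(-140) = -1 + 140 = 139)
sqrt(b + S(-155 + 104)) = sqrt(462918 + 139) = sqrt(463057)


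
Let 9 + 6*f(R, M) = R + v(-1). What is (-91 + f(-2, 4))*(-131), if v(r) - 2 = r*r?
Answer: 36287/3 ≈ 12096.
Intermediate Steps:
v(r) = 2 + r**2 (v(r) = 2 + r*r = 2 + r**2)
f(R, M) = -1 + R/6 (f(R, M) = -3/2 + (R + (2 + (-1)**2))/6 = -3/2 + (R + (2 + 1))/6 = -3/2 + (R + 3)/6 = -3/2 + (3 + R)/6 = -3/2 + (1/2 + R/6) = -1 + R/6)
(-91 + f(-2, 4))*(-131) = (-91 + (-1 + (1/6)*(-2)))*(-131) = (-91 + (-1 - 1/3))*(-131) = (-91 - 4/3)*(-131) = -277/3*(-131) = 36287/3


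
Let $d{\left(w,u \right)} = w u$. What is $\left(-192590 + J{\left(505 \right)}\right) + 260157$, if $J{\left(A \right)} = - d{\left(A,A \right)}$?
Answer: $-187458$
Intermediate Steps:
$d{\left(w,u \right)} = u w$
$J{\left(A \right)} = - A^{2}$ ($J{\left(A \right)} = - A A = - A^{2}$)
$\left(-192590 + J{\left(505 \right)}\right) + 260157 = \left(-192590 - 505^{2}\right) + 260157 = \left(-192590 - 255025\right) + 260157 = -447615 + 260157 = -187458$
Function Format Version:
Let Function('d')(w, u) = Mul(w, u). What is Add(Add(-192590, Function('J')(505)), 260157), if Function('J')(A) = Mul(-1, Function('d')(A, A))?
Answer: -187458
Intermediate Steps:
Function('d')(w, u) = Mul(u, w)
Function('J')(A) = Mul(-1, Pow(A, 2)) (Function('J')(A) = Mul(-1, Mul(A, A)) = Mul(-1, Pow(A, 2)))
Add(Add(-192590, Function('J')(505)), 260157) = Add(Add(-192590, Mul(-1, Pow(505, 2))), 260157) = Add(Add(-192590, Mul(-1, 255025)), 260157) = Add(Add(-192590, -255025), 260157) = Add(-447615, 260157) = -187458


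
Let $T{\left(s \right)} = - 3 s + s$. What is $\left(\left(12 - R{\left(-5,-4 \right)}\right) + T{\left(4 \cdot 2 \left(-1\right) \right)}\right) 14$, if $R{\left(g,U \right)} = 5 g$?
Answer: $742$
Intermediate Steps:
$T{\left(s \right)} = - 2 s$
$\left(\left(12 - R{\left(-5,-4 \right)}\right) + T{\left(4 \cdot 2 \left(-1\right) \right)}\right) 14 = \left(\left(12 - 5 \left(-5\right)\right) - 2 \cdot 4 \cdot 2 \left(-1\right)\right) 14 = \left(\left(12 - -25\right) - 2 \cdot 8 \left(-1\right)\right) 14 = \left(\left(12 + 25\right) - -16\right) 14 = \left(37 + 16\right) 14 = 53 \cdot 14 = 742$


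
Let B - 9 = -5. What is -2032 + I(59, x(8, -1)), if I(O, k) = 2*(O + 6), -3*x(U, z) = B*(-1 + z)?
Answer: -1902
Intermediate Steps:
B = 4 (B = 9 - 5 = 4)
x(U, z) = 4/3 - 4*z/3 (x(U, z) = -4*(-1 + z)/3 = -(-4 + 4*z)/3 = 4/3 - 4*z/3)
I(O, k) = 12 + 2*O (I(O, k) = 2*(6 + O) = 12 + 2*O)
-2032 + I(59, x(8, -1)) = -2032 + (12 + 2*59) = -2032 + (12 + 118) = -2032 + 130 = -1902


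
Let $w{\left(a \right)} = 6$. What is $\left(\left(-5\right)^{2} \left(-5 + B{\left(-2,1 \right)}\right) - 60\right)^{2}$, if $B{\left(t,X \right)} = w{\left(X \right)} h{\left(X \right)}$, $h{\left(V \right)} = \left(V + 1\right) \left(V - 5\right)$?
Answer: $1918225$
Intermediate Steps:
$h{\left(V \right)} = \left(1 + V\right) \left(-5 + V\right)$
$B{\left(t,X \right)} = -30 - 24 X + 6 X^{2}$ ($B{\left(t,X \right)} = 6 \left(-5 + X^{2} - 4 X\right) = -30 - 24 X + 6 X^{2}$)
$\left(\left(-5\right)^{2} \left(-5 + B{\left(-2,1 \right)}\right) - 60\right)^{2} = \left(\left(-5\right)^{2} \left(-5 - \left(54 - 6\right)\right) - 60\right)^{2} = \left(25 \left(-5 - 48\right) - 60\right)^{2} = \left(25 \left(-53\right) - 60\right)^{2} = \left(-1325 - 60\right)^{2} = \left(-1385\right)^{2} = 1918225$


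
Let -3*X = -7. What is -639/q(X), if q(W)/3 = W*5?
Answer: -639/35 ≈ -18.257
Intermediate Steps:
X = 7/3 (X = -1/3*(-7) = 7/3 ≈ 2.3333)
q(W) = 15*W (q(W) = 3*(W*5) = 3*(5*W) = 15*W)
-639/q(X) = -639/(15*(7/3)) = -639/35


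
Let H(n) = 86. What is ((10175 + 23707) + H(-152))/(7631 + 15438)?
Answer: 33968/23069 ≈ 1.4725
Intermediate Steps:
((10175 + 23707) + H(-152))/(7631 + 15438) = ((10175 + 23707) + 86)/(7631 + 15438) = (33882 + 86)/23069 = 33968*(1/23069) = 33968/23069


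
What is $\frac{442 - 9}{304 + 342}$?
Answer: $\frac{433}{646} \approx 0.67028$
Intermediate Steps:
$\frac{442 - 9}{304 + 342} = \frac{433}{646}$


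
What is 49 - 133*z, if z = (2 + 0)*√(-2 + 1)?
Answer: 49 - 266*I ≈ 49.0 - 266.0*I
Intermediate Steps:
z = 2*I (z = 2*√(-1) = 2*I ≈ 2.0*I)
49 - 133*z = 49 - 266*I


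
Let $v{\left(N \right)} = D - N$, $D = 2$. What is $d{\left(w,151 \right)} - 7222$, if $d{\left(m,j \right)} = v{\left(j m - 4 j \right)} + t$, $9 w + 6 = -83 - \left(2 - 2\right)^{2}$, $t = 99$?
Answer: $- \frac{45214}{9} \approx -5023.8$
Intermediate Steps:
$v{\left(N \right)} = 2 - N$
$w = - \frac{89}{9}$ ($w = - \frac{2}{3} + \frac{-83 - \left(2 - 2\right)^{2}}{9} = - \frac{2}{3} + \frac{-83 - 0^{2}}{9} = - \frac{2}{3} + \frac{-83 - 0}{9} = - \frac{2}{3} + \frac{-83 + 0}{9} = - \frac{2}{3} + \frac{1}{9} \left(-83\right) = - \frac{2}{3} - \frac{83}{9} = - \frac{89}{9} \approx -9.8889$)
$d{\left(m,j \right)} = 101 + 4 j - j m$ ($d{\left(m,j \right)} = \left(2 - \left(j m - 4 j\right)\right) + 99 = \left(2 - \left(- 4 j + j m\right)\right) + 99 = \left(2 + 4 j - j m\right) + 99 = 101 + 4 j - j m$)
$d{\left(w,151 \right)} - 7222 = \left(101 - 151 \left(-4 - \frac{89}{9}\right)\right) - 7222 = \left(101 - 151 \left(- \frac{125}{9}\right)\right) - 7222 = \left(101 + \frac{18875}{9}\right) - 7222 = \frac{19784}{9} - 7222 = - \frac{45214}{9}$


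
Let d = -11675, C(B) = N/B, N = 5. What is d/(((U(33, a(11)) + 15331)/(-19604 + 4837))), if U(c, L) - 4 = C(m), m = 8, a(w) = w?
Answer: 275847560/24537 ≈ 11242.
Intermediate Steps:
C(B) = 5/B
U(c, L) = 37/8 (U(c, L) = 4 + 5/8 = 37/8)
d/(((U(33, a(11)) + 15331)/(-19604 + 4837))) = -11675*(-19604 + 4837)/(37/8 + 15331) = -11675/((122685/8)/(-14767)) = -11675/((122685/8)*(-1/14767)) = -11675/(-122685/118136) = -11675*(-118136/122685) = 275847560/24537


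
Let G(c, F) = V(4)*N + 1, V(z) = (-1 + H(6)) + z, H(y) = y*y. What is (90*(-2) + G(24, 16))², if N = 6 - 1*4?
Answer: 10201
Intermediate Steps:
H(y) = y²
V(z) = 35 + z (V(z) = (-1 + 6²) + z = (-1 + 36) + z = 35 + z)
N = 2 (N = 6 - 4 = 2)
G(c, F) = 79 (G(c, F) = (35 + 4)*2 + 1 = 39*2 + 1 = 78 + 1 = 79)
(90*(-2) + G(24, 16))² = (90*(-2) + 79)² = (-180 + 79)² = (-101)² = 10201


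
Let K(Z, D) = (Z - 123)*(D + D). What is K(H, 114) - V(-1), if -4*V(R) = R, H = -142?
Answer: -241681/4 ≈ -60420.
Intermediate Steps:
K(Z, D) = 2*D*(-123 + Z) (K(Z, D) = (-123 + Z)*(2*D) = 2*D*(-123 + Z))
V(R) = -R/4
K(H, 114) - V(-1) = 2*114*(-123 - 142) - (-1)*(-1)/4 = 2*114*(-265) - 1*¼ = -60420 - ¼ = -241681/4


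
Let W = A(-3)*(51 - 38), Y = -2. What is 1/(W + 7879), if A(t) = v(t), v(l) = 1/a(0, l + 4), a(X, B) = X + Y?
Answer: 2/15745 ≈ 0.00012702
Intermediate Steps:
a(X, B) = -2 + X (a(X, B) = X - 2 = -2 + X)
v(l) = -½ (v(l) = 1/(-2 + 0) = 1/(-2) = -½)
A(t) = -½
W = -13/2 (W = -(51 - 38)/2 = -½*13 = -13/2 ≈ -6.5000)
1/(W + 7879) = 1/(-13/2 + 7879) = 1/(15745/2) = 2/15745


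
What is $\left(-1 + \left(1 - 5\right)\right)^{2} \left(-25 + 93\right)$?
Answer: $1700$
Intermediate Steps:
$\left(-1 + \left(1 - 5\right)\right)^{2} \left(-25 + 93\right) = \left(-1 + \left(1 - 5\right)\right)^{2} \cdot 68 = \left(-1 - 4\right)^{2} \cdot 68 = \left(-5\right)^{2} \cdot 68 = 25 \cdot 68 = 1700$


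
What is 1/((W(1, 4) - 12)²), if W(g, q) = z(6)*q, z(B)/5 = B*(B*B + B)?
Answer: 1/25280784 ≈ 3.9556e-8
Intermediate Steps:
z(B) = 5*B*(B + B²) (z(B) = 5*(B*(B*B + B)) = 5*(B*(B² + B)) = 5*(B*(B + B²)) = 5*B*(B + B²))
W(g, q) = 1260*q (W(g, q) = (5*6²*(1 + 6))*q = (5*36*7)*q = 1260*q)
1/((W(1, 4) - 12)²) = 1/((1260*4 - 12)²) = 1/((5040 - 12)²) = 1/(5028²) = 1/25280784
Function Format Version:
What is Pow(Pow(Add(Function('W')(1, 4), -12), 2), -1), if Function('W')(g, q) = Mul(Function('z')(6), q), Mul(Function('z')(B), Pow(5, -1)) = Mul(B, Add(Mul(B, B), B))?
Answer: Rational(1, 25280784) ≈ 3.9556e-8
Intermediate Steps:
Function('z')(B) = Mul(5, B, Add(B, Pow(B, 2))) (Function('z')(B) = Mul(5, Mul(B, Add(Mul(B, B), B))) = Mul(5, Mul(B, Add(Pow(B, 2), B))) = Mul(5, Mul(B, Add(B, Pow(B, 2)))) = Mul(5, B, Add(B, Pow(B, 2))))
Function('W')(g, q) = Mul(1260, q) (Function('W')(g, q) = Mul(Mul(5, Pow(6, 2), Add(1, 6)), q) = Mul(Mul(5, 36, 7), q) = Mul(1260, q))
Pow(Pow(Add(Function('W')(1, 4), -12), 2), -1) = Pow(Pow(Add(Mul(1260, 4), -12), 2), -1) = Pow(Pow(Add(5040, -12), 2), -1) = Pow(Pow(5028, 2), -1) = Pow(25280784, -1) = Rational(1, 25280784)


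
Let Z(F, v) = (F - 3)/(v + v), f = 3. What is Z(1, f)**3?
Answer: -1/27 ≈ -0.037037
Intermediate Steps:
Z(F, v) = (-3 + F)/(2*v) (Z(F, v) = (-3 + F)/((2*v)) = (-3 + F)*(1/(2*v)) = (-3 + F)/(2*v))
Z(1, f)**3 = ((1/2)*(-3 + 1)/3)**3 = ((1/2)*(1/3)*(-2))**3 = (-1/3)**3 = -1/27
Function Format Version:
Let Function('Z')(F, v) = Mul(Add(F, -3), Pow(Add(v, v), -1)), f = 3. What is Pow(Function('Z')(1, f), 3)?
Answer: Rational(-1, 27) ≈ -0.037037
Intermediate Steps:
Function('Z')(F, v) = Mul(Rational(1, 2), Pow(v, -1), Add(-3, F)) (Function('Z')(F, v) = Mul(Add(-3, F), Pow(Mul(2, v), -1)) = Mul(Add(-3, F), Mul(Rational(1, 2), Pow(v, -1))) = Mul(Rational(1, 2), Pow(v, -1), Add(-3, F)))
Pow(Function('Z')(1, f), 3) = Pow(Mul(Rational(1, 2), Pow(3, -1), Add(-3, 1)), 3) = Pow(Mul(Rational(1, 2), Rational(1, 3), -2), 3) = Pow(Rational(-1, 3), 3) = Rational(-1, 27)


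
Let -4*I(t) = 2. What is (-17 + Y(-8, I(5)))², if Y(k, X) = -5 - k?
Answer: 196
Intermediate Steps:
I(t) = -½ (I(t) = -¼*2 = -½)
(-17 + Y(-8, I(5)))² = (-17 + (-5 - 1*(-8)))² = (-17 + (-5 + 8))² = (-17 + 3)² = (-14)² = 196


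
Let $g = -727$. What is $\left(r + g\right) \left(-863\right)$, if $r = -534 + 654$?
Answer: $523841$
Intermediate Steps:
$r = 120$
$\left(r + g\right) \left(-863\right) = \left(120 - 727\right) \left(-863\right) = \left(-607\right) \left(-863\right) = 523841$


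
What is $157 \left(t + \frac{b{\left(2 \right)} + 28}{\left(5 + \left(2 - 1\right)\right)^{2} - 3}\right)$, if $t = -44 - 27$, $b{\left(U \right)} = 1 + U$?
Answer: $- \frac{362984}{33} \approx -11000.0$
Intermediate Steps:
$t = -71$ ($t = -44 - 27 = -71$)
$157 \left(t + \frac{b{\left(2 \right)} + 28}{\left(5 + \left(2 - 1\right)\right)^{2} - 3}\right) = 157 \left(-71 + \frac{\left(1 + 2\right) + 28}{\left(5 + \left(2 - 1\right)\right)^{2} - 3}\right) = 157 \left(-71 + \frac{3 + 28}{\left(5 + \left(2 - 1\right)\right)^{2} - 3}\right) = 157 \left(-71 + \frac{31}{\left(5 + 1\right)^{2} - 3}\right) = 157 \left(-71 + \frac{31}{6^{2} - 3}\right) = 157 \left(-71 + \frac{31}{36 - 3}\right) = 157 \left(-71 + \frac{31}{33}\right) = 157 \left(- \frac{2312}{33}\right) = - \frac{362984}{33}$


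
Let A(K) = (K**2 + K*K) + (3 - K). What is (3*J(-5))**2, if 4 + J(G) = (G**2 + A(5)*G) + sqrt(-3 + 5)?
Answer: 431667 - 3942*sqrt(2) ≈ 4.2609e+5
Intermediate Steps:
A(K) = 3 - K + 2*K**2 (A(K) = (K**2 + K**2) + (3 - K) = 2*K**2 + (3 - K) = 3 - K + 2*K**2)
J(G) = -4 + sqrt(2) + G**2 + 48*G (J(G) = -4 + ((G**2 + (3 - 1*5 + 2*5**2)*G) + sqrt(-3 + 5)) = -4 + ((G**2 + (3 - 5 + 2*25)*G) + sqrt(2)) = -4 + ((G**2 + (3 - 5 + 50)*G) + sqrt(2)) = -4 + ((G**2 + 48*G) + sqrt(2)) = -4 + (sqrt(2) + G**2 + 48*G) = -4 + sqrt(2) + G**2 + 48*G)
(3*J(-5))**2 = (3*(-4 + sqrt(2) + (-5)**2 + 48*(-5)))**2 = (3*(-4 + sqrt(2) + 25 - 240))**2 = (3*(-219 + sqrt(2)))**2 = (-657 + 3*sqrt(2))**2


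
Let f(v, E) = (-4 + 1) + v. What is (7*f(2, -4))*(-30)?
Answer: 210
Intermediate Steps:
f(v, E) = -3 + v
(7*f(2, -4))*(-30) = (7*(-3 + 2))*(-30) = (7*(-1))*(-30) = -7*(-30) = 210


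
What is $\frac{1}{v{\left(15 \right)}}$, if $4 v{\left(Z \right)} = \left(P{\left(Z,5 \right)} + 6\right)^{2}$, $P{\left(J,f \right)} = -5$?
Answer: $4$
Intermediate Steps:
$v{\left(Z \right)} = \frac{1}{4}$ ($v{\left(Z \right)} = \frac{\left(-5 + 6\right)^{2}}{4} = \frac{1^{2}}{4} = \frac{1}{4} \cdot 1 = \frac{1}{4}$)
$\frac{1}{v{\left(15 \right)}} = \frac{1}{\frac{1}{4}} = 4$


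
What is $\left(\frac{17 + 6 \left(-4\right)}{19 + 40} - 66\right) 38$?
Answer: $- \frac{148238}{59} \approx -2512.5$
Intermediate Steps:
$\left(\frac{17 + 6 \left(-4\right)}{19 + 40} - 66\right) 38 = \left(\frac{17 - 24}{59} - 66\right) 38 = \left(\left(-7\right) \frac{1}{59} - 66\right) 38 = \left(- \frac{7}{59} - 66\right) 38 = \left(- \frac{3901}{59}\right) 38 = - \frac{148238}{59}$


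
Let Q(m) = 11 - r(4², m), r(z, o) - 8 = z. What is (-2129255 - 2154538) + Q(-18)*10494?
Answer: -4420215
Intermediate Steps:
r(z, o) = 8 + z
Q(m) = -13 (Q(m) = 11 - (8 + 4²) = 11 - (8 + 16) = 11 - 1*24 = 11 - 24 = -13)
(-2129255 - 2154538) + Q(-18)*10494 = (-2129255 - 2154538) - 13*10494 = -4283793 - 136422 = -4420215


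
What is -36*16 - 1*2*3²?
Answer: -594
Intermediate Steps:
-36*16 - 1*2*3² = -576 - 2*9 = -576 - 18 = -594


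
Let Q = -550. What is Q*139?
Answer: -76450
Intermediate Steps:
Q*139 = -550*139 = -76450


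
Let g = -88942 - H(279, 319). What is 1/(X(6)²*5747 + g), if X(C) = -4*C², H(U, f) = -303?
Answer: 1/119081153 ≈ 8.3976e-9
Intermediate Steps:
g = -88639 (g = -88942 - 1*(-303) = -88942 + 303 = -88639)
1/(X(6)²*5747 + g) = 1/((-4*6²)²*5747 - 88639) = 1/((-4*36)²*5747 - 88639) = 1/((-144)²*5747 - 88639) = 1/(20736*5747 - 88639) = 1/(119169792 - 88639) = 1/119081153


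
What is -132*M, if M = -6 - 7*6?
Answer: 6336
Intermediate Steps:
M = -48 (M = -6 - 42 = -48)
-132*M = -132*(-48) = 6336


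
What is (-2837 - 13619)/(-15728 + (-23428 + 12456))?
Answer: 4114/6675 ≈ 0.61633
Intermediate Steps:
(-2837 - 13619)/(-15728 + (-23428 + 12456)) = -16456/(-15728 - 10972) = -16456/(-26700) = -16456*(-1/26700) = 4114/6675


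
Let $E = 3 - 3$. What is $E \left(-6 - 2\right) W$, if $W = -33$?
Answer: $0$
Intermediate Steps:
$E = 0$ ($E = 3 - 3 = 0$)
$E \left(-6 - 2\right) W = 0 \left(-6 - 2\right) \left(-33\right) = 0 \left(-8\right) \left(-33\right) = 0 \left(-33\right) = 0$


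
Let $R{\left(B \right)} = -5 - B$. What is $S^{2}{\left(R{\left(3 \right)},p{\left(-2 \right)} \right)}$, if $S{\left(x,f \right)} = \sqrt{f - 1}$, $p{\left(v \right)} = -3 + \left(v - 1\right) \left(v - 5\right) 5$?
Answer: $101$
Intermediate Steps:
$p{\left(v \right)} = -3 + 5 \left(-1 + v\right) \left(-5 + v\right)$ ($p{\left(v \right)} = -3 + \left(-1 + v\right) \left(-5 + v\right) 5 = -3 + 5 \left(-1 + v\right) \left(-5 + v\right)$)
$S{\left(x,f \right)} = \sqrt{-1 + f}$
$S^{2}{\left(R{\left(3 \right)},p{\left(-2 \right)} \right)} = \left(\sqrt{-1 + \left(22 - -60 + 5 \left(-2\right)^{2}\right)}\right)^{2} = \left(\sqrt{-1 + \left(22 + 60 + 5 \cdot 4\right)}\right)^{2} = \left(\sqrt{-1 + \left(22 + 60 + 20\right)}\right)^{2} = \left(\sqrt{-1 + 102}\right)^{2} = \left(\sqrt{101}\right)^{2} = 101$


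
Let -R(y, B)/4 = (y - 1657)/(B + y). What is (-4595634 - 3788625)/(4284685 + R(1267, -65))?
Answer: -5038939659/2575096465 ≈ -1.9568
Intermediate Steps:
R(y, B) = -4*(-1657 + y)/(B + y) (R(y, B) = -4*(y - 1657)/(B + y) = -4*(-1657 + y)/(B + y))
(-4595634 - 3788625)/(4284685 + R(1267, -65)) = (-4595634 - 3788625)/(4284685 + 4*(1657 - 1*1267)/(-65 + 1267)) = -8384259/(4284685 + 4*(1657 - 1267)/1202) = -8384259/(4284685 + 4*(1/1202)*390) = -8384259/(4284685 + 780/601) = -8384259/2575096465/601 = -8384259*601/2575096465 = -5038939659/2575096465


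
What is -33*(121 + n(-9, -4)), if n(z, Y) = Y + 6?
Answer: -4059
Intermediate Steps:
n(z, Y) = 6 + Y
-33*(121 + n(-9, -4)) = -33*(121 + (6 - 4)) = -33*(121 + 2) = -33*123 = -4059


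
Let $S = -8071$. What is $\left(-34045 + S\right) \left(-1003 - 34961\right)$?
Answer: $1514659824$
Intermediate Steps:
$\left(-34045 + S\right) \left(-1003 - 34961\right) = \left(-34045 - 8071\right) \left(-1003 - 34961\right) = \left(-42116\right) \left(-35964\right) = 1514659824$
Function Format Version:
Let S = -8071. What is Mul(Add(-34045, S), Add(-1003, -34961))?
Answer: 1514659824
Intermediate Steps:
Mul(Add(-34045, S), Add(-1003, -34961)) = Mul(Add(-34045, -8071), Add(-1003, -34961)) = Mul(-42116, -35964) = 1514659824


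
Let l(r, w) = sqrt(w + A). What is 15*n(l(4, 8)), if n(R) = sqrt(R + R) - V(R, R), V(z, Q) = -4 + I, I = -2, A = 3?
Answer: 90 + 15*sqrt(2)*11**(1/4) ≈ 128.63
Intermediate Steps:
l(r, w) = sqrt(3 + w) (l(r, w) = sqrt(w + 3) = sqrt(3 + w))
V(z, Q) = -6 (V(z, Q) = -4 - 2 = -6)
n(R) = 6 + sqrt(2)*sqrt(R) (n(R) = sqrt(R + R) - 1*(-6) = sqrt(2*R) + 6 = sqrt(2)*sqrt(R) + 6 = 6 + sqrt(2)*sqrt(R))
15*n(l(4, 8)) = 15*(6 + sqrt(2)*sqrt(sqrt(3 + 8))) = 15*(6 + sqrt(2)*sqrt(sqrt(11))) = 15*(6 + sqrt(2)*11**(1/4)) = 90 + 15*sqrt(2)*11**(1/4)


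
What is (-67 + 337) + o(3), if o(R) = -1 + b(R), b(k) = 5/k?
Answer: 812/3 ≈ 270.67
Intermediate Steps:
o(R) = -1 + 5/R
(-67 + 337) + o(3) = (-67 + 337) + (5 - 1*3)/3 = 270 + (5 - 3)/3 = 270 + (⅓)*2 = 270 + ⅔ = 812/3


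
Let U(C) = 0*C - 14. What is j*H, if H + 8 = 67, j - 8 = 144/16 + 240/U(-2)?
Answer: -59/7 ≈ -8.4286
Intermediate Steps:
U(C) = -14 (U(C) = 0 - 14 = -14)
j = -⅐ (j = 8 + (144/16 + 240/(-14)) = 8 + (144*(1/16) + 240*(-1/14)) = 8 + (9 - 120/7) = 8 - 57/7 = -⅐ ≈ -0.14286)
H = 59 (H = -8 + 67 = 59)
j*H = -⅐*59 = -59/7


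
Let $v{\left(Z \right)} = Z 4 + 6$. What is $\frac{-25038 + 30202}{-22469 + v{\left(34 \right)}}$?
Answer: $- \frac{5164}{22327} \approx -0.23129$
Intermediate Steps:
$v{\left(Z \right)} = 6 + 4 Z$ ($v{\left(Z \right)} = 4 Z + 6 = 6 + 4 Z$)
$\frac{-25038 + 30202}{-22469 + v{\left(34 \right)}} = \frac{-25038 + 30202}{-22469 + \left(6 + 4 \cdot 34\right)} = \frac{5164}{-22469 + \left(6 + 136\right)} = \frac{5164}{-22469 + 142} = \frac{5164}{-22327} = 5164 \left(- \frac{1}{22327}\right) = - \frac{5164}{22327}$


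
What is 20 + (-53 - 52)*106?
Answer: -11110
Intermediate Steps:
20 + (-53 - 52)*106 = 20 - 105*106 = 20 - 11130 = -11110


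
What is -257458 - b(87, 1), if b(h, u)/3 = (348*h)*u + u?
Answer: -348289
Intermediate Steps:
b(h, u) = 3*u + 1044*h*u (b(h, u) = 3*((348*h)*u + u) = 3*(348*h*u + u) = 3*(u + 348*h*u) = 3*u + 1044*h*u)
-257458 - b(87, 1) = -257458 - 3*(1 + 348*87) = -257458 - 3*(1 + 30276) = -257458 - 3*30277 = -257458 - 1*90831 = -257458 - 90831 = -348289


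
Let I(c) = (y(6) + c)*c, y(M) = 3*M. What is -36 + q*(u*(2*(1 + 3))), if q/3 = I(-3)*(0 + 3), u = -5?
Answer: 16164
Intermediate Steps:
I(c) = c*(18 + c) (I(c) = (3*6 + c)*c = (18 + c)*c = c*(18 + c))
q = -405 (q = 3*((-3*(18 - 3))*(0 + 3)) = 3*(-3*15*3) = 3*(-45*3) = 3*(-135) = -405)
-36 + q*(u*(2*(1 + 3))) = -36 - (-2025)*2*(1 + 3) = -36 - (-2025)*2*4 = -36 - (-2025)*8 = -36 - 405*(-40) = -36 + 16200 = 16164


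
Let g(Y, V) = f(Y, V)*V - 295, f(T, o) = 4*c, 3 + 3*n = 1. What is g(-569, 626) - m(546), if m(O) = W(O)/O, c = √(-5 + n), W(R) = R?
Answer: -296 + 2504*I*√51/3 ≈ -296.0 + 5960.7*I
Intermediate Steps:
n = -⅔ (n = -1 + (⅓)*1 = -1 + ⅓ = -⅔ ≈ -0.66667)
c = I*√51/3 (c = √(-5 - ⅔) = √(-17/3) = I*√51/3 ≈ 2.3805*I)
f(T, o) = 4*I*√51/3 (f(T, o) = 4*(I*√51/3) = 4*I*√51/3)
m(O) = 1 (m(O) = O/O = 1)
g(Y, V) = -295 + 4*I*V*√51/3 (g(Y, V) = (4*I*√51/3)*V - 295 = 4*I*V*√51/3 - 295 = -295 + 4*I*V*√51/3)
g(-569, 626) - m(546) = (-295 + (4/3)*I*626*√51) - 1*1 = (-295 + 2504*I*√51/3) - 1 = -296 + 2504*I*√51/3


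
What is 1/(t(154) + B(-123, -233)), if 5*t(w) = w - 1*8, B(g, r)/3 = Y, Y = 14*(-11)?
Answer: -5/2164 ≈ -0.0023105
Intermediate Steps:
Y = -154
B(g, r) = -462 (B(g, r) = 3*(-154) = -462)
t(w) = -8/5 + w/5 (t(w) = (w - 1*8)/5 = (w - 8)/5 = (-8 + w)/5 = -8/5 + w/5)
1/(t(154) + B(-123, -233)) = 1/((-8/5 + (⅕)*154) - 462) = 1/((-8/5 + 154/5) - 462) = 1/(146/5 - 462) = 1/(-2164/5) = -5/2164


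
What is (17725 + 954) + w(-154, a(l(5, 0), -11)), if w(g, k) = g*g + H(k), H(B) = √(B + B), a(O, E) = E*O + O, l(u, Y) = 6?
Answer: 42395 + 2*I*√30 ≈ 42395.0 + 10.954*I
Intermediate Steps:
a(O, E) = O + E*O
H(B) = √2*√B (H(B) = √(2*B) = √2*√B)
w(g, k) = g² + √2*√k (w(g, k) = g*g + √2*√k = g² + √2*√k)
(17725 + 954) + w(-154, a(l(5, 0), -11)) = (17725 + 954) + ((-154)² + √2*√(6*(1 - 11))) = 18679 + (23716 + √2*√(6*(-10))) = 18679 + (23716 + √2*√(-60)) = 18679 + (23716 + √2*(2*I*√15)) = 18679 + (23716 + 2*I*√30) = 42395 + 2*I*√30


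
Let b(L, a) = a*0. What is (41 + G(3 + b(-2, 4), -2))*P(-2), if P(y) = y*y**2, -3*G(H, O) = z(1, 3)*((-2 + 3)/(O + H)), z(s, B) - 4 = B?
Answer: -928/3 ≈ -309.33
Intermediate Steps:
b(L, a) = 0
z(s, B) = 4 + B
G(H, O) = -7/(3*(H + O)) (G(H, O) = -(4 + 3)*(-2 + 3)/(O + H)/3 = -7*1/(H + O)/3 = -7/(3*(H + O)))
P(y) = y**3
(41 + G(3 + b(-2, 4), -2))*P(-2) = (41 - 7/(3*(3 + 0) + 3*(-2)))*(-2)**3 = (41 - 7/(3*3 - 6))*(-8) = (41 - 7/(9 - 6))*(-8) = (41 - 7/3)*(-8) = (116/3)*(-8) = -928/3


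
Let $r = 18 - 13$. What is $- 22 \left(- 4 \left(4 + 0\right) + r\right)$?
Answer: $242$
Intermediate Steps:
$r = 5$
$- 22 \left(- 4 \left(4 + 0\right) + r\right) = - 22 \left(- 4 \left(4 + 0\right) + 5\right) = - 22 \left(\left(-4\right) 4 + 5\right) = - 22 \left(-16 + 5\right) = \left(-22\right) \left(-11\right) = 242$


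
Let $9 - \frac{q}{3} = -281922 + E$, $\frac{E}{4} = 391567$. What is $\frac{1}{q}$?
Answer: $- \frac{1}{3853011} \approx -2.5954 \cdot 10^{-7}$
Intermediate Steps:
$E = 1566268$ ($E = 4 \cdot 391567 = 1566268$)
$q = -3853011$ ($q = 27 - 3 \left(-281922 + 1566268\right) = 27 - 3853038 = -3853011$)
$\frac{1}{q} = \frac{1}{-3853011} = - \frac{1}{3853011}$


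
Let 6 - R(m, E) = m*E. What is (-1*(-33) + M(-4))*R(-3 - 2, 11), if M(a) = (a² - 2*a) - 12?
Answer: 2745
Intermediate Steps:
R(m, E) = 6 - E*m (R(m, E) = 6 - m*E = 6 - E*m)
M(a) = -12 + a² - 2*a
(-1*(-33) + M(-4))*R(-3 - 2, 11) = (-1*(-33) + (-12 + (-4)² - 2*(-4)))*(6 - 1*11*(-3 - 2)) = (33 + (-12 + 16 + 8))*(6 - 1*11*(-5)) = (33 + 12)*(6 + 55) = 45*61 = 2745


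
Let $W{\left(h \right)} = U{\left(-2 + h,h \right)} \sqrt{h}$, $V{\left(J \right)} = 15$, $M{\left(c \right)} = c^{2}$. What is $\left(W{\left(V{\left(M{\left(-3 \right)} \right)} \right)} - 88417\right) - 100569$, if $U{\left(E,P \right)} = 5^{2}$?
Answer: $-188986 + 25 \sqrt{15} \approx -1.8889 \cdot 10^{5}$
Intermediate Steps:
$U{\left(E,P \right)} = 25$
$W{\left(h \right)} = 25 \sqrt{h}$
$\left(W{\left(V{\left(M{\left(-3 \right)} \right)} \right)} - 88417\right) - 100569 = \left(25 \sqrt{15} - 88417\right) - 100569 = \left(-88417 + 25 \sqrt{15}\right) - 100569 = -188986 + 25 \sqrt{15}$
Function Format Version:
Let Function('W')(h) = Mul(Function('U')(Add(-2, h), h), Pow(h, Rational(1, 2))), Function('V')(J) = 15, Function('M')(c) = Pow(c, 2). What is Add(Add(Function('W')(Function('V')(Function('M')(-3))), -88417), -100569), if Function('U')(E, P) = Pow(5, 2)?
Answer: Add(-188986, Mul(25, Pow(15, Rational(1, 2)))) ≈ -1.8889e+5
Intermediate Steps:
Function('U')(E, P) = 25
Function('W')(h) = Mul(25, Pow(h, Rational(1, 2)))
Add(Add(Function('W')(Function('V')(Function('M')(-3))), -88417), -100569) = Add(Add(Mul(25, Pow(15, Rational(1, 2))), -88417), -100569) = Add(Add(-88417, Mul(25, Pow(15, Rational(1, 2)))), -100569) = Add(-188986, Mul(25, Pow(15, Rational(1, 2))))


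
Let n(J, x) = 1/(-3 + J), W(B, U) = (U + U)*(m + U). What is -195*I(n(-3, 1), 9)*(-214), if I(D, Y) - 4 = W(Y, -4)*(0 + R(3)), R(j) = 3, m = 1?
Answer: 3171480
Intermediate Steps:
W(B, U) = 2*U*(1 + U) (W(B, U) = (U + U)*(1 + U) = (2*U)*(1 + U) = 2*U*(1 + U))
I(D, Y) = 76 (I(D, Y) = 4 + (2*(-4)*(1 - 4))*(0 + 3) = 4 + (2*(-4)*(-3))*3 = 4 + 24*3 = 4 + 72 = 76)
-195*I(n(-3, 1), 9)*(-214) = -195*76*(-214) = -14820*(-214) = 3171480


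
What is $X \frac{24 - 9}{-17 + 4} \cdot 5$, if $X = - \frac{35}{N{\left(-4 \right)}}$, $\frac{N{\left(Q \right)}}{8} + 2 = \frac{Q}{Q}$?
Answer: $- \frac{2625}{104} \approx -25.24$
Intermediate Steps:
$N{\left(Q \right)} = -8$ ($N{\left(Q \right)} = -16 + 8 \frac{Q}{Q} = -16 + 8 \cdot 1 = -16 + 8 = -8$)
$X = \frac{35}{8}$ ($X = - \frac{35}{-8} = \left(-35\right) \left(- \frac{1}{8}\right) = \frac{35}{8} \approx 4.375$)
$X \frac{24 - 9}{-17 + 4} \cdot 5 = \frac{35 \frac{24 - 9}{-17 + 4}}{8} \cdot 5 = \frac{35 \frac{15}{-13}}{8} \cdot 5 = \frac{35 \cdot 15 \left(- \frac{1}{13}\right)}{8} \cdot 5 = \frac{35}{8} \left(- \frac{15}{13}\right) 5 = \left(- \frac{525}{104}\right) 5 = - \frac{2625}{104}$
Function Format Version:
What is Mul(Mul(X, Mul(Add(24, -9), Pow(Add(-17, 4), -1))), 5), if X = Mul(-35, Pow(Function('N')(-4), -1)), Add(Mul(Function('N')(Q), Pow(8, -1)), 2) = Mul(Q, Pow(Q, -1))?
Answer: Rational(-2625, 104) ≈ -25.240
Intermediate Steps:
Function('N')(Q) = -8 (Function('N')(Q) = Add(-16, Mul(8, Mul(Q, Pow(Q, -1)))) = Add(-16, Mul(8, 1)) = Add(-16, 8) = -8)
X = Rational(35, 8) (X = Mul(-35, Pow(-8, -1)) = Mul(-35, Rational(-1, 8)) = Rational(35, 8) ≈ 4.3750)
Mul(Mul(X, Mul(Add(24, -9), Pow(Add(-17, 4), -1))), 5) = Mul(Mul(Rational(35, 8), Mul(Add(24, -9), Pow(Add(-17, 4), -1))), 5) = Mul(Mul(Rational(35, 8), Mul(15, Pow(-13, -1))), 5) = Mul(Mul(Rational(35, 8), Mul(15, Rational(-1, 13))), 5) = Mul(Mul(Rational(35, 8), Rational(-15, 13)), 5) = Mul(Rational(-525, 104), 5) = Rational(-2625, 104)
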